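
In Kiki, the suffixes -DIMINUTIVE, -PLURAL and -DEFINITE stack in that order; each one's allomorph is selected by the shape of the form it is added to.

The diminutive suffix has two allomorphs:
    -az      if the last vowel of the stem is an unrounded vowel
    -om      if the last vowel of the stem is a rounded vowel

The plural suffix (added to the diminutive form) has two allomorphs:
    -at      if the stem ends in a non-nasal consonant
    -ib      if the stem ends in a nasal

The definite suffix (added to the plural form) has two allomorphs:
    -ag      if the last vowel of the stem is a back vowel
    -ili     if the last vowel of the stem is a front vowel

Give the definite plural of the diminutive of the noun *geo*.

Since the last vowel of *geo* is /o/ (a rounded vowel), it takes -om, giving *geoom*.
The final consonant of the diminutive form *geoom* is /m/, which is a nasal, so the plural suffix is -ib, giving *geoomib*.
The last vowel of the plural form *geoomib* is /i/, which is a front vowel, so the definite suffix is -ili, giving *geoomibili*.

geoomibili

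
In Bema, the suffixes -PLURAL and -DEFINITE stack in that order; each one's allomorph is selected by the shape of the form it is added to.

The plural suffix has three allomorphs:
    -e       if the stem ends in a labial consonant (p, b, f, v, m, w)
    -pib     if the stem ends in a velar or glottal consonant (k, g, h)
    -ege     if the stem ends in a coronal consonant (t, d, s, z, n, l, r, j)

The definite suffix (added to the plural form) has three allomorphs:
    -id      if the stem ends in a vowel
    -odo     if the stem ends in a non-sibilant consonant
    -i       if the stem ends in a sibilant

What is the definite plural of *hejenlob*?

Since the final consonant of *hejenlob* is /b/ (labial), it takes -e, giving *hejenlobe*.
The final sound of the plural form *hejenlobe* is /e/, which is a vowel, so the definite suffix is -id, giving *hejenlobeid*.

hejenlobeid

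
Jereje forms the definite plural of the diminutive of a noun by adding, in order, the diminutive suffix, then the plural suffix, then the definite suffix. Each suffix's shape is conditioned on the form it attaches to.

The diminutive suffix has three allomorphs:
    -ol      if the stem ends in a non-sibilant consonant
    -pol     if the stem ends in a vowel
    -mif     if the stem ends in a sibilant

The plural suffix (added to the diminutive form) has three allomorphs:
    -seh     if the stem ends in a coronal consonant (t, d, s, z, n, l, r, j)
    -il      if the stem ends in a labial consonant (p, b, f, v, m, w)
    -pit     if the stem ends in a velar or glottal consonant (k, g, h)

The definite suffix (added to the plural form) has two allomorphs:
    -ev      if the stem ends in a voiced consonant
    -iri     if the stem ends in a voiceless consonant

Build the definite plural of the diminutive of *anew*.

*anew* — final sound /w/ (a non-sibilant consonant) → -ol → *anewol*.
The diminutive form *anewol* — final consonant /l/ (coronal) → -seh → *anewolseh*.
Since the final consonant of the plural form *anewolseh* is /h/ (voiceless), it takes -iri, giving *anewolsehiri*.

anewolsehiri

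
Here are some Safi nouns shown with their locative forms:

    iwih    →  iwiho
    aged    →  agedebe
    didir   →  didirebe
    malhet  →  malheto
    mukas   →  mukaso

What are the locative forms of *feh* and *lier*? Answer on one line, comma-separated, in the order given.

feho, lierebe

The alternation tracks the final consonant of the stem — -o when the stem ends in a voiceless consonant (*iwih*, *malhet*, *mukas*); -ebe when the stem ends in a voiced consonant (*aged*, *didir*).
The final consonant of *feh* is /h/, which is voiceless, so the suffix is -o, giving *feho*.
The final consonant of *lier* is /r/, which is voiced, so the suffix is -ebe, giving *lierebe*.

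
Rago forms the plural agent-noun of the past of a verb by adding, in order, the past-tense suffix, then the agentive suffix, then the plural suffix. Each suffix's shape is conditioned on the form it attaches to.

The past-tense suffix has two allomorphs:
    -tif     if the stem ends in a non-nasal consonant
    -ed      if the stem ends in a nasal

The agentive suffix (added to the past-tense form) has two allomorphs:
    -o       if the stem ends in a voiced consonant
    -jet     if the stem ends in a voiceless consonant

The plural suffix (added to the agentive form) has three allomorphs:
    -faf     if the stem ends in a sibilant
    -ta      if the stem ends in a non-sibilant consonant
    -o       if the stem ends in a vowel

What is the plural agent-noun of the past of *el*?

eltifjetta

Since the final consonant of *el* is /l/ (non-nasal), it takes -tif, giving *eltif*.
The past-tense form *eltif*: final consonant = /f/, voiceless → -jet → *eltifjet*.
The agentive form *eltifjet* — final sound /t/ (a non-sibilant consonant) → -ta → *eltifjetta*.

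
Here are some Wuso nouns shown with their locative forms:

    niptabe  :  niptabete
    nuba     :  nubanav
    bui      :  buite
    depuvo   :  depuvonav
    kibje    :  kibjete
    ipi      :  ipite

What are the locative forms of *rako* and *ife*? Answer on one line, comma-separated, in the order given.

The pattern is front/back vowel harmony: -te when the last vowel of the stem is a front vowel (*niptabe*, *bui*, *kibje*, *ipi*); -nav when the last vowel of the stem is a back vowel (*nuba*, *depuvo*).
Since the last vowel of *rako* is /o/ (a back vowel), it takes -nav, giving *rakonav*.
The last vowel of *ife* is /e/, which is a front vowel, so the suffix is -te, giving *ifete*.

rakonav, ifete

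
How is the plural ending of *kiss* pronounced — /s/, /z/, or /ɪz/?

The stem *kiss* ends in a sibilant (/s, z, ʃ, ʒ, tʃ, dʒ/).
The plural suffix surfaces as /ɪz/ after sibilants, /s/ after other voiceless consonants, and /z/ after other voiced sounds.
So the plural -s on *kiss* is pronounced /ɪz/.

/ɪz/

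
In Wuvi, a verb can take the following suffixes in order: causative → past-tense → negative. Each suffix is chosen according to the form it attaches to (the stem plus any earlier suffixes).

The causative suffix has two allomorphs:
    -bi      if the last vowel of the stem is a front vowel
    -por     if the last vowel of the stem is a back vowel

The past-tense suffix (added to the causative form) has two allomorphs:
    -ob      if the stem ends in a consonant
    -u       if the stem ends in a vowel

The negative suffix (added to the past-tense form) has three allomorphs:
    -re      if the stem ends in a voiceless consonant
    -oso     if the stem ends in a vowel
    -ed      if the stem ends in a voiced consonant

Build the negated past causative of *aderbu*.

aderbuporobed

Since the last vowel of *aderbu* is /u/ (a back vowel), it takes -por, giving *aderbupor*.
The final sound of the causative form *aderbupor* is /r/, which is a consonant, so the past-tense suffix is -ob, giving *aderbuporob*.
The past-tense form *aderbuporob*: final sound = /b/, a voiced consonant → -ed → *aderbuporobed*.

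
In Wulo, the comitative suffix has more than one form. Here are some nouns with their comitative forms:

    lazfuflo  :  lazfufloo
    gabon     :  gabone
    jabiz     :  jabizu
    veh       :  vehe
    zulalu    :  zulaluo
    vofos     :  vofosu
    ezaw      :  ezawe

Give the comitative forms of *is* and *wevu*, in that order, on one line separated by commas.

isu, wevuo

The pattern is sibilance of the final sound: -u when the stem ends in a sibilant (*jabiz*, *vofos*); -e when the stem ends in a non-sibilant consonant (*gabon*, *veh*, *ezaw*); -o when the stem ends in a vowel (*lazfuflo*, *zulalu*).
Since the final sound of *is* is /s/ (a sibilant), it takes -u, giving *isu*.
*wevu*: final sound = /u/, a vowel → -o → *wevuo*.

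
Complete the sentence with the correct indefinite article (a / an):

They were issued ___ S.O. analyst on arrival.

The indefinite article is chosen by the initial *sound* of the following word, not its spelling.
The initialism *S.O.* is read letter by letter; the first letter, S, is pronounced /ɛs/, which begins with a vowel sound.
So the article is *an*: They were issued an S.O. analyst on arrival.

an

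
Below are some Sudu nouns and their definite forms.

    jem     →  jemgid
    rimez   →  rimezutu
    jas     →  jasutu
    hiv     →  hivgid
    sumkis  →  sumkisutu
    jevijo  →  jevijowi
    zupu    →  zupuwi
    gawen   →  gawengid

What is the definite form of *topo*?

topowi

Looking at the final sound of each stem: -utu when the stem ends in a sibilant (*rimez*, *jas*, *sumkis*); -gid when the stem ends in a non-sibilant consonant (*jem*, *hiv*, *gawen*); -wi when the stem ends in a vowel (*jevijo*, *zupu*).
*topo*: final sound = /o/, a vowel → -wi → *topowi*.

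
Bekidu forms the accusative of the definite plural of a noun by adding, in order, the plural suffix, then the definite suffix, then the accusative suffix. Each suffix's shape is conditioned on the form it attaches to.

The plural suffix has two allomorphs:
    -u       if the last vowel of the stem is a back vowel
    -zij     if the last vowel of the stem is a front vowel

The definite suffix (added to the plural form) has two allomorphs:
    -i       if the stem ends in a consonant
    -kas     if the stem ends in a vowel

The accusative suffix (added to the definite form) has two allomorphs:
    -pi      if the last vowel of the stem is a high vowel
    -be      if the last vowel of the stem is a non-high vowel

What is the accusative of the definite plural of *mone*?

monezijipi

Since the last vowel of *mone* is /e/ (a front vowel), it takes -zij, giving *monezij*.
The plural form *monezij*: final sound = /j/, a consonant → -i → *moneziji*.
The last vowel of the definite form *moneziji* is /i/, which is a high vowel, so the accusative suffix is -pi, giving *monezijipi*.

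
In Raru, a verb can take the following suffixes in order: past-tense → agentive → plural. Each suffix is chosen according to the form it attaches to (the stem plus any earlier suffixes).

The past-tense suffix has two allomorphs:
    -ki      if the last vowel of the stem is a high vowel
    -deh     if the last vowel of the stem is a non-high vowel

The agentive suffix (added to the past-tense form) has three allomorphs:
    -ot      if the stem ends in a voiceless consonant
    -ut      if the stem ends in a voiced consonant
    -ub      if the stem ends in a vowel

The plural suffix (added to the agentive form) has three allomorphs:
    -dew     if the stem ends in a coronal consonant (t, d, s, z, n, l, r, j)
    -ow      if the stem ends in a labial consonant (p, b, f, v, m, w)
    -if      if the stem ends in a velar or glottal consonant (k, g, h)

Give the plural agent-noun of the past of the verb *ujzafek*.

ujzafekdehotdew

Since the last vowel of *ujzafek* is /e/ (a non-high vowel), it takes -deh, giving *ujzafekdeh*.
Since the final sound of the past-tense form *ujzafekdeh* is /h/ (a voiceless consonant), it takes -ot, giving *ujzafekdehot*.
Since the final consonant of the agentive form *ujzafekdehot* is /t/ (coronal), it takes -dew, giving *ujzafekdehotdew*.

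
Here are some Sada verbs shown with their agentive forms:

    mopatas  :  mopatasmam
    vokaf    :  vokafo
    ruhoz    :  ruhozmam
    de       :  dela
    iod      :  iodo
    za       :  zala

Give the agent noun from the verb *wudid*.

wudido

The alternation tracks the final sound of the stem — -mam when the stem ends in a sibilant (*mopatas*, *ruhoz*); -o when the stem ends in a non-sibilant consonant (*vokaf*, *iod*); -la when the stem ends in a vowel (*de*, *za*).
*wudid* — final sound /d/ (a non-sibilant consonant) → -o → *wudido*.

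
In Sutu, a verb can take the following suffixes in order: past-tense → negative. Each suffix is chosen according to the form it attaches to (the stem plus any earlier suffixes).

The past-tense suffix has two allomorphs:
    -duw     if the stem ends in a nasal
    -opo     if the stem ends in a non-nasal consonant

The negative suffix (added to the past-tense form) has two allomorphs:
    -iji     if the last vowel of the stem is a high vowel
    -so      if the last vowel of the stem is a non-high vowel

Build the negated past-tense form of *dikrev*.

*dikrev* — final consonant /v/ (non-nasal) → -opo → *dikrevopo*.
Since the last vowel of the past-tense form *dikrevopo* is /o/ (a non-high vowel), it takes -so, giving *dikrevoposo*.

dikrevoposo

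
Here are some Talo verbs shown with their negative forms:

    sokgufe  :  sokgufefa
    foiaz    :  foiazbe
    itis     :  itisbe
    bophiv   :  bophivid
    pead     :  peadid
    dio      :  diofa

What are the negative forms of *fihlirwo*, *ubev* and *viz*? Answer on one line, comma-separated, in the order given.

The pattern is sibilance of the final sound: -be when the stem ends in a sibilant (*foiaz*, *itis*); -id when the stem ends in a non-sibilant consonant (*bophiv*, *pead*); -fa when the stem ends in a vowel (*sokgufe*, *dio*).
*fihlirwo*: final sound = /o/, a vowel → -fa → *fihlirwofa*.
The final sound of *ubev* is /v/, which is a non-sibilant consonant, so the suffix is -id, giving *ubevid*.
The final sound of *viz* is /z/, which is a sibilant, so the suffix is -be, giving *vizbe*.

fihlirwofa, ubevid, vizbe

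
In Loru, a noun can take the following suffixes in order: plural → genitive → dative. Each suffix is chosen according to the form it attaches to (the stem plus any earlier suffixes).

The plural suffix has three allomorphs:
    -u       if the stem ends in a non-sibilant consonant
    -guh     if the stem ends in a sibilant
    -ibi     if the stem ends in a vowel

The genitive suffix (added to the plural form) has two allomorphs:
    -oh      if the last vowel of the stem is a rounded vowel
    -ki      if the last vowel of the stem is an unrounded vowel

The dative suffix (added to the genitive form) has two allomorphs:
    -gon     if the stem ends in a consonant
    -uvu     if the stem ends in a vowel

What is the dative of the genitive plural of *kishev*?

kishevuohgon

*kishev* — final sound /v/ (a non-sibilant consonant) → -u → *kishevu*.
The last vowel of the plural form *kishevu* is /u/, which is a rounded vowel, so the genitive suffix is -oh, giving *kishevuoh*.
The genitive form *kishevuoh*: final sound = /h/, a consonant → -gon → *kishevuohgon*.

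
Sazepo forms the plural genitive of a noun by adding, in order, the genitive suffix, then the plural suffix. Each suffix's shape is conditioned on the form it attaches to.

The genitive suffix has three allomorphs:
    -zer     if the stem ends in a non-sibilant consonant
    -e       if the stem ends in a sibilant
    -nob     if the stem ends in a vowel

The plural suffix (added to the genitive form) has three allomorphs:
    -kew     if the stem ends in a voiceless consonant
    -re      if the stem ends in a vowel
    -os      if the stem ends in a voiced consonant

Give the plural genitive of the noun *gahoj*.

Since the final sound of *gahoj* is /j/ (a non-sibilant consonant), it takes -zer, giving *gahojzer*.
The genitive form *gahojzer* — final sound /r/ (a voiced consonant) → -os → *gahojzeros*.

gahojzeros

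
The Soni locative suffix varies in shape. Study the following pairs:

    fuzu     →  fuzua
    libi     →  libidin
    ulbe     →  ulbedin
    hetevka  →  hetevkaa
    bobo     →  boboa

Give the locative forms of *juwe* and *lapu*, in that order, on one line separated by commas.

juwedin, lapua

The suffix is conditioned by the last vowel: -din when the last vowel of the stem is a front vowel (*libi*, *ulbe*); -a when the last vowel of the stem is a back vowel (*fuzu*, *hetevka*, *bobo*).
*juwe*: last vowel = /e/, a front vowel → -din → *juwedin*.
*lapu*: last vowel = /u/, a back vowel → -a → *lapua*.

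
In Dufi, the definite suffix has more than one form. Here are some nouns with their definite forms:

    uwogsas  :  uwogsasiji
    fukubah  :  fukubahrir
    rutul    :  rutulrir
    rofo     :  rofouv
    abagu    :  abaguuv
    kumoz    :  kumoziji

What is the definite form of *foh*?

fohrir

The suffix is conditioned by the final sound: -iji when the stem ends in a sibilant (*uwogsas*, *kumoz*); -rir when the stem ends in a non-sibilant consonant (*fukubah*, *rutul*); -uv when the stem ends in a vowel (*rofo*, *abagu*).
*foh* — final sound /h/ (a non-sibilant consonant) → -rir → *fohrir*.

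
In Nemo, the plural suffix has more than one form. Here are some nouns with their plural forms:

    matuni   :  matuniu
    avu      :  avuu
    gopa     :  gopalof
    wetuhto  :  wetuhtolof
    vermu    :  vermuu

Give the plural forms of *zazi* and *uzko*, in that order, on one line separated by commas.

Looking at the last vowel of each stem: -u when the last vowel of the stem is a high vowel (*matuni*, *avu*, *vermu*); -lof when the last vowel of the stem is a non-high vowel (*gopa*, *wetuhto*).
The last vowel of *zazi* is /i/, which is a high vowel, so the suffix is -u, giving *zaziu*.
Since the last vowel of *uzko* is /o/ (a non-high vowel), it takes -lof, giving *uzkolof*.

zaziu, uzkolof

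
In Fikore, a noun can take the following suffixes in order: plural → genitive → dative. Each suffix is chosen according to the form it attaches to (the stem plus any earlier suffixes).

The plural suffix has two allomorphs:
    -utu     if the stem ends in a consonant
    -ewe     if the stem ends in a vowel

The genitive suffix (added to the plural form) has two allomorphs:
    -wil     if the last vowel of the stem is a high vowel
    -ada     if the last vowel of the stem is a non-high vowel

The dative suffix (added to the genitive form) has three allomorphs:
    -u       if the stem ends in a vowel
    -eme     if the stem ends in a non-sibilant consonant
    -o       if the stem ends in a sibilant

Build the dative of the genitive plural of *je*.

*je* — final sound /e/ (a vowel) → -ewe → *jeewe*.
The plural form *jeewe* — last vowel /e/ (a non-high vowel) → -ada → *jeeweada*.
The final sound of the genitive form *jeeweada* is /a/, which is a vowel, so the dative suffix is -u, giving *jeeweadau*.

jeeweadau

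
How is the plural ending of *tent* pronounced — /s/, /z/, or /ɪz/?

The stem *tent* ends in a voiceless non-sibilant consonant.
The plural suffix surfaces as /ɪz/ after sibilants, /s/ after other voiceless consonants, and /z/ after other voiced sounds.
So the plural -s on *tent* is pronounced /s/.

/s/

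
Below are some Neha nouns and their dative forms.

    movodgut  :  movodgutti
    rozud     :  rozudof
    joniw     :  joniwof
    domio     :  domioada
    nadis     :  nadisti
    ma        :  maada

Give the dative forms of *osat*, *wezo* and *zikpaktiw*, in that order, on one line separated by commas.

The suffix is conditioned by the final sound: -ti when the stem ends in a voiceless consonant (*movodgut*, *nadis*); -of when the stem ends in a voiced consonant (*rozud*, *joniw*); -ada when the stem ends in a vowel (*domio*, *ma*).
*osat*: final sound = /t/, a voiceless consonant → -ti → *osatti*.
*wezo*: final sound = /o/, a vowel → -ada → *wezoada*.
The final sound of *zikpaktiw* is /w/, which is a voiced consonant, so the suffix is -of, giving *zikpaktiwof*.

osatti, wezoada, zikpaktiwof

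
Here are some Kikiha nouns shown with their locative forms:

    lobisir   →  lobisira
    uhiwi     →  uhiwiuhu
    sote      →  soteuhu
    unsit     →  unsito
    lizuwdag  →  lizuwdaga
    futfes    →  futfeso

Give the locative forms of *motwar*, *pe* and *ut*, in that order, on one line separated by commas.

The alternation tracks the final sound of the stem — -o when the stem ends in a voiceless consonant (*unsit*, *futfes*); -a when the stem ends in a voiced consonant (*lobisir*, *lizuwdag*); -uhu when the stem ends in a vowel (*uhiwi*, *sote*).
Since the final sound of *motwar* is /r/ (a voiced consonant), it takes -a, giving *motwara*.
Since the final sound of *pe* is /e/ (a vowel), it takes -uhu, giving *peuhu*.
Since the final sound of *ut* is /t/ (a voiceless consonant), it takes -o, giving *uto*.

motwara, peuhu, uto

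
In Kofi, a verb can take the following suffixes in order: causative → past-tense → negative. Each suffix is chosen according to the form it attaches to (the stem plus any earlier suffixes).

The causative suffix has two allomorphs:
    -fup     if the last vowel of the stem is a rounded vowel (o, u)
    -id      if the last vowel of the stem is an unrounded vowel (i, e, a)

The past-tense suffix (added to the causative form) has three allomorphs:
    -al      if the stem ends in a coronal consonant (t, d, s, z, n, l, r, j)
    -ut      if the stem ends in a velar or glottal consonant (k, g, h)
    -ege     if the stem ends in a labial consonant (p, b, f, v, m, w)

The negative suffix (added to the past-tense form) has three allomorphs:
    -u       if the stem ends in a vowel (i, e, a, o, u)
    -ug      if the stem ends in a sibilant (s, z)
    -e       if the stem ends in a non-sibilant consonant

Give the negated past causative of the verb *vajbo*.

vajbofupegeu

*vajbo*: last vowel = /o/, a rounded vowel → -fup → *vajbofup*.
The causative form *vajbofup*: final consonant = /p/, labial → -ege → *vajbofupege*.
Since the final sound of the past-tense form *vajbofupege* is /e/ (a vowel), it takes -u, giving *vajbofupegeu*.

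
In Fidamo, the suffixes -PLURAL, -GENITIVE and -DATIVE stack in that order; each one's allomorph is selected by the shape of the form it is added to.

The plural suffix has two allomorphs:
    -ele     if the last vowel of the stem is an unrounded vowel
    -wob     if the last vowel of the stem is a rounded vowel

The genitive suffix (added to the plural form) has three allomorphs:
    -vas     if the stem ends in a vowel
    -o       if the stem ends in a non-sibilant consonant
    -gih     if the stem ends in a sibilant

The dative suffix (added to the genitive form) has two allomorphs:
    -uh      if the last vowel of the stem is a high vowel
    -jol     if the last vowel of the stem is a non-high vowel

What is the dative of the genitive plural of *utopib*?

utopibelevasjol

*utopib* — last vowel /i/ (an unrounded vowel) → -ele → *utopibele*.
The plural form *utopibele*: final sound = /e/, a vowel → -vas → *utopibelevas*.
The genitive form *utopibelevas* — last vowel /a/ (a non-high vowel) → -jol → *utopibelevasjol*.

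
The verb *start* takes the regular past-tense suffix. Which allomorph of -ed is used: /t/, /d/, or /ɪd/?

The stem *start* ends in /t/ or /d/.
The -ed suffix is realized as /ɪd/ after /t, d/; as /t/ after other voiceless consonants; and as /d/ after other voiced sounds.
So -ed on *start* is pronounced /ɪd/.

/ɪd/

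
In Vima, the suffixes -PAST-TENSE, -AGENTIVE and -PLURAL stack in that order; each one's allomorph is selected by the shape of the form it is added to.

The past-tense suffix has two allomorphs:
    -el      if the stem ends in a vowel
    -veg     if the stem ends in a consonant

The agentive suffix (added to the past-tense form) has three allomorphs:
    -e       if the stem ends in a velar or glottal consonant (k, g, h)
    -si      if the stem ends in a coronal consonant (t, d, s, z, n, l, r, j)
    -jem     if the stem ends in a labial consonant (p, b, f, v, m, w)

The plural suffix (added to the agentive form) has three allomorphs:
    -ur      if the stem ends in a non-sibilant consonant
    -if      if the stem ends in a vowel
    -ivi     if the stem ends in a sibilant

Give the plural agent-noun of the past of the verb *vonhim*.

vonhimvegeif

*vonhim*: final sound = /m/, a consonant → -veg → *vonhimveg*.
The final consonant of the past-tense form *vonhimveg* is /g/, which is velar/glottal, so the agentive suffix is -e, giving *vonhimvege*.
The agentive form *vonhimvege*: final sound = /e/, a vowel → -if → *vonhimvegeif*.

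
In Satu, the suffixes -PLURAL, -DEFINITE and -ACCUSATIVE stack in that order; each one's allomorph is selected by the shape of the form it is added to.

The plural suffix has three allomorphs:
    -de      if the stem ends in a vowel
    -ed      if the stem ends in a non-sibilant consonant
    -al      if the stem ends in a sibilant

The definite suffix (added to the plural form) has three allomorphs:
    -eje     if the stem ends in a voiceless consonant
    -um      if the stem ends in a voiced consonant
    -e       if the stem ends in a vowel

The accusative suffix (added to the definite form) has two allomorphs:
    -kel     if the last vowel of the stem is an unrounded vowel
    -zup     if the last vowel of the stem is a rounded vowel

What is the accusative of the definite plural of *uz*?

uzalumzup

*uz*: final sound = /z/, a sibilant → -al → *uzal*.
The plural form *uzal*: final sound = /l/, a voiced consonant → -um → *uzalum*.
The definite form *uzalum*: last vowel = /u/, a rounded vowel → -zup → *uzalumzup*.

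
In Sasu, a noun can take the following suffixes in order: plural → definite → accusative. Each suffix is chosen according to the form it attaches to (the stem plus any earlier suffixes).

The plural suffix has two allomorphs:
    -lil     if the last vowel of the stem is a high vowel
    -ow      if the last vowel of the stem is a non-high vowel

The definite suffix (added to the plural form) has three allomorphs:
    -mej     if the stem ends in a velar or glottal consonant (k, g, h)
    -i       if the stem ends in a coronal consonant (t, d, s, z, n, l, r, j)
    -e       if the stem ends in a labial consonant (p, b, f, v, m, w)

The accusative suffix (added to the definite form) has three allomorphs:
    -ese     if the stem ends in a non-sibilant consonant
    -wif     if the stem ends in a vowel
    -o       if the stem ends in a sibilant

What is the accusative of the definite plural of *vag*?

Since the last vowel of *vag* is /a/ (a non-high vowel), it takes -ow, giving *vagow*.
Since the final consonant of the plural form *vagow* is /w/ (labial), it takes -e, giving *vagowe*.
Since the final sound of the definite form *vagowe* is /e/ (a vowel), it takes -wif, giving *vagowewif*.

vagowewif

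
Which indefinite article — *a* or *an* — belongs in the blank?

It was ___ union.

The indefinite article is chosen by the initial *sound* of the following word, not its spelling.
*union* begins with the sound /juː/ (u pronounced /juː/) — a consonant sound.
So the article is *a*: It was a union.

a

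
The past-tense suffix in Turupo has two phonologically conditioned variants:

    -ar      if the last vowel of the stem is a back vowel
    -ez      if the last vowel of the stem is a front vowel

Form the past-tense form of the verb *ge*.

*ge* — last vowel /e/ (a front vowel) → -ez → *geez*.

geez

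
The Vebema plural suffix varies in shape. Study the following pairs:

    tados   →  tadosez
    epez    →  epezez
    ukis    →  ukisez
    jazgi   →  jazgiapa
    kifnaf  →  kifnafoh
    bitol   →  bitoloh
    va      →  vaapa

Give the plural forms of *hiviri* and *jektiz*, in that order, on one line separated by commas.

hiviriapa, jektizez

The alternation tracks the final sound of the stem — -ez when the stem ends in a sibilant (*tados*, *epez*, *ukis*); -oh when the stem ends in a non-sibilant consonant (*kifnaf*, *bitol*); -apa when the stem ends in a vowel (*jazgi*, *va*).
*hiviri* — final sound /i/ (a vowel) → -apa → *hiviriapa*.
Since the final sound of *jektiz* is /z/ (a sibilant), it takes -ez, giving *jektizez*.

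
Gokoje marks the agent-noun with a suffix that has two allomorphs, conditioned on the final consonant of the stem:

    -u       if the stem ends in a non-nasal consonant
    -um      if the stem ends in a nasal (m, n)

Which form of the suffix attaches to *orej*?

-u

Since the final consonant of *orej* is /j/ (non-nasal), it takes -u.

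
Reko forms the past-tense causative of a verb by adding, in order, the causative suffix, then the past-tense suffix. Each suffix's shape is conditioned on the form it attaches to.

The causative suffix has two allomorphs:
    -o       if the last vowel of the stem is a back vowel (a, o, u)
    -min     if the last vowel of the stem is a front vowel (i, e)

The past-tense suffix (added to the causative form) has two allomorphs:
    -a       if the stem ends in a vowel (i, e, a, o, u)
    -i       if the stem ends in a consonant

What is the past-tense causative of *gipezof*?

gipezofoa

*gipezof* — last vowel /o/ (a back vowel) → -o → *gipezofo*.
Since the final sound of the causative form *gipezofo* is /o/ (a vowel), it takes -a, giving *gipezofoa*.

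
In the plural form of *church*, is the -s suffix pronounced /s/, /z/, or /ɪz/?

The stem *church* ends in a sibilant (/s, z, ʃ, ʒ, tʃ, dʒ/).
The plural suffix surfaces as /ɪz/ after sibilants, /s/ after other voiceless consonants, and /z/ after other voiced sounds.
So the plural -s on *church* is pronounced /ɪz/.

/ɪz/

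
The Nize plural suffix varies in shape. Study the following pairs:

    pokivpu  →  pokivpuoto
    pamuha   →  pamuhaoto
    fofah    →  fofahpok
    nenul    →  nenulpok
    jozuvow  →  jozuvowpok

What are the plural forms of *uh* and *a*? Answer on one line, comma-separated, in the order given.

uhpok, aoto

The suffix is conditioned by the final sound: -pok when the stem ends in a consonant (*fofah*, *nenul*, *jozuvow*); -oto when the stem ends in a vowel (*pokivpu*, *pamuha*).
The final sound of *uh* is /h/, which is a consonant, so the suffix is -pok, giving *uhpok*.
*a*: final sound = /a/, a vowel → -oto → *aoto*.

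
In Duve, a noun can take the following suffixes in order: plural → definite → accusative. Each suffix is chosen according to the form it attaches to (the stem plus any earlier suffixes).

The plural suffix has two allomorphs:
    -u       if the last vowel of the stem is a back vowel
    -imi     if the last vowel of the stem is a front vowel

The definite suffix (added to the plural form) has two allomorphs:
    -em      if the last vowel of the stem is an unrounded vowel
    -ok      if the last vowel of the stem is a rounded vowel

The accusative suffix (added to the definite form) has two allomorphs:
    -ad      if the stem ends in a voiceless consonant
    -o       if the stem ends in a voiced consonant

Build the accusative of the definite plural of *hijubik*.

*hijubik*: last vowel = /i/, a front vowel → -imi → *hijubikimi*.
The last vowel of the plural form *hijubikimi* is /i/, which is an unrounded vowel, so the definite suffix is -em, giving *hijubikimiem*.
Since the final consonant of the definite form *hijubikimiem* is /m/ (voiced), it takes -o, giving *hijubikimiemo*.

hijubikimiemo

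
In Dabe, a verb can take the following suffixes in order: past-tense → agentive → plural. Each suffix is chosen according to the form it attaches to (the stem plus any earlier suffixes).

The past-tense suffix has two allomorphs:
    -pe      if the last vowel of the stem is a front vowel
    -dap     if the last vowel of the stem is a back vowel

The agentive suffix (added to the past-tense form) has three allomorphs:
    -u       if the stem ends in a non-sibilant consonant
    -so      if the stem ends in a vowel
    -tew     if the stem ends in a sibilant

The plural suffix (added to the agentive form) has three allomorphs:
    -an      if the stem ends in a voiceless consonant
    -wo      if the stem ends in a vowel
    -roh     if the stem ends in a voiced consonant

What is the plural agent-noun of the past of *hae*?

haepesowo

*hae* — last vowel /e/ (a front vowel) → -pe → *haepe*.
The final sound of the past-tense form *haepe* is /e/, which is a vowel, so the agentive suffix is -so, giving *haepeso*.
The agentive form *haepeso* — final sound /o/ (a vowel) → -wo → *haepesowo*.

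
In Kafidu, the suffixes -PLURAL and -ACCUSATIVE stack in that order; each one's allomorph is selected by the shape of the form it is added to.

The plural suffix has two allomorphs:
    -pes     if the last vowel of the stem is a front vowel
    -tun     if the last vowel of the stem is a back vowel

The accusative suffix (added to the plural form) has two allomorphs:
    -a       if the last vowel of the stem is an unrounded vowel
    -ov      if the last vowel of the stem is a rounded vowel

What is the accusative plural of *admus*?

The last vowel of *admus* is /u/, which is a back vowel, so the plural suffix is -tun, giving *admustun*.
The last vowel of the plural form *admustun* is /u/, which is a rounded vowel, so the accusative suffix is -ov, giving *admustunov*.

admustunov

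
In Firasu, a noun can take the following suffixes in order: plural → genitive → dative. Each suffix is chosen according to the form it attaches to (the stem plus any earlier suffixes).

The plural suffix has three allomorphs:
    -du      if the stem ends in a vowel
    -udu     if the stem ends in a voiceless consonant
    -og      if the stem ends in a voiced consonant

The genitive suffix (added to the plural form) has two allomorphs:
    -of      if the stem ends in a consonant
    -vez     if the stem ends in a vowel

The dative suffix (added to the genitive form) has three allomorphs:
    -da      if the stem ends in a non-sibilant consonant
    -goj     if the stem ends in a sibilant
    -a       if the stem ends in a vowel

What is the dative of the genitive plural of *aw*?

awogofda

*aw* — final sound /w/ (a voiced consonant) → -og → *awog*.
The plural form *awog*: final sound = /g/, a consonant → -of → *awogof*.
The final sound of the genitive form *awogof* is /f/, which is a non-sibilant consonant, so the dative suffix is -da, giving *awogofda*.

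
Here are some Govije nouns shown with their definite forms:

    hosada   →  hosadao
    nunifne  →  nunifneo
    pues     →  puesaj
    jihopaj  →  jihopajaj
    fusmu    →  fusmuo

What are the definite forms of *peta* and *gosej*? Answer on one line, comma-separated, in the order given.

petao, gosejaj

The pattern is consonant vs. vowel: -aj when the stem ends in a consonant (*pues*, *jihopaj*); -o when the stem ends in a vowel (*hosada*, *nunifne*, *fusmu*).
*peta*: final sound = /a/, a vowel → -o → *petao*.
*gosej* — final sound /j/ (a consonant) → -aj → *gosejaj*.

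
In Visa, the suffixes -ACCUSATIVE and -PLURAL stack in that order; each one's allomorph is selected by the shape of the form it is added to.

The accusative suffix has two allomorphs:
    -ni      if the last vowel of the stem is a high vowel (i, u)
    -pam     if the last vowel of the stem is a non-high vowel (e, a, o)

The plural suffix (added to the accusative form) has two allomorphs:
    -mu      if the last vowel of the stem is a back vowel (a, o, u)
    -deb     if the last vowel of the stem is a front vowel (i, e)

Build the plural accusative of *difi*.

*difi*: last vowel = /i/, a high vowel → -ni → *difini*.
The accusative form *difini* — last vowel /i/ (a front vowel) → -deb → *difinideb*.

difinideb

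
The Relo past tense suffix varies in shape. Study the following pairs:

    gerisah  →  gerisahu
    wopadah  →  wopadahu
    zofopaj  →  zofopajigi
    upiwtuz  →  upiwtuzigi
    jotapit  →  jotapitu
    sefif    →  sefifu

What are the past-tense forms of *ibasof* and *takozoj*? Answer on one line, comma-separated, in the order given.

ibasofu, takozojigi

The suffix is conditioned by the final consonant: -u when the stem ends in a voiceless consonant (*gerisah*, *wopadah*, *jotapit*, *sefif*); -igi when the stem ends in a voiced consonant (*zofopaj*, *upiwtuz*).
*ibasof* — final consonant /f/ (voiceless) → -u → *ibasofu*.
Since the final consonant of *takozoj* is /j/ (voiced), it takes -igi, giving *takozojigi*.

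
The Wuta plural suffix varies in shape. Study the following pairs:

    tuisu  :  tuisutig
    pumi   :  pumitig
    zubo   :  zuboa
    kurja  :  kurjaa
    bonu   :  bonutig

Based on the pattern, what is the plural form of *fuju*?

fujutig

Looking at the last vowel of each stem: -tig when the last vowel of the stem is a high vowel (*tuisu*, *pumi*, *bonu*); -a when the last vowel of the stem is a non-high vowel (*zubo*, *kurja*).
*fuju*: last vowel = /u/, a high vowel → -tig → *fujutig*.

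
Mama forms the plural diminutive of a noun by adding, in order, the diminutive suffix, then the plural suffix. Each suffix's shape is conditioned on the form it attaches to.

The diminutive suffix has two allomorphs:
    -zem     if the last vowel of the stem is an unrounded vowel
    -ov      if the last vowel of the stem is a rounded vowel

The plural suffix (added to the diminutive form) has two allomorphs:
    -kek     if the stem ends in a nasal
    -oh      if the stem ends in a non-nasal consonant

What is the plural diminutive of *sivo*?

*sivo*: last vowel = /o/, a rounded vowel → -ov → *sivoov*.
Since the final consonant of the diminutive form *sivoov* is /v/ (non-nasal), it takes -oh, giving *sivoovoh*.

sivoovoh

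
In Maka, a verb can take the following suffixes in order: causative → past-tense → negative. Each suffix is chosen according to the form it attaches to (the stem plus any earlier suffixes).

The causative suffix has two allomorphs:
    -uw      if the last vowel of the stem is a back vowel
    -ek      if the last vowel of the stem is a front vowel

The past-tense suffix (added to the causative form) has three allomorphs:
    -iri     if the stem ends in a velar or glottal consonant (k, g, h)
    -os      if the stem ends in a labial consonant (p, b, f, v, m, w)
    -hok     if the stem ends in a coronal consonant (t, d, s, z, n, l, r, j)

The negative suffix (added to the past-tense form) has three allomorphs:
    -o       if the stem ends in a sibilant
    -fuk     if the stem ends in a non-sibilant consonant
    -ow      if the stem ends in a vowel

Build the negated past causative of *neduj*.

*neduj* — last vowel /u/ (a back vowel) → -uw → *nedujuw*.
Since the final consonant of the causative form *nedujuw* is /w/ (labial), it takes -os, giving *nedujuwos*.
The past-tense form *nedujuwos*: final sound = /s/, a sibilant → -o → *nedujuwoso*.

nedujuwoso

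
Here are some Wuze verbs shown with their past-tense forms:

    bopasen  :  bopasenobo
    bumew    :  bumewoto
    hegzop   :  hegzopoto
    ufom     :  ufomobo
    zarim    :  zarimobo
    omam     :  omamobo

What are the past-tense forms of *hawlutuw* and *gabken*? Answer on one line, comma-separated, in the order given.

hawlutuwoto, gabkenobo

The alternation tracks the final consonant of the stem — -obo when the stem ends in a nasal (*bopasen*, *ufom*, *zarim*, *omam*); -oto when the stem ends in a non-nasal consonant (*bumew*, *hegzop*).
The final consonant of *hawlutuw* is /w/, which is non-nasal, so the suffix is -oto, giving *hawlutuwoto*.
*gabken* — final consonant /n/ (a nasal) → -obo → *gabkenobo*.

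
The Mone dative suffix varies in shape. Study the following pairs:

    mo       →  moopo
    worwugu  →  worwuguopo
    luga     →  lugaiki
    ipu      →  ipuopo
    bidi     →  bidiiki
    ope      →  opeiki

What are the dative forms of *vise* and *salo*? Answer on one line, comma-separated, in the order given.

viseiki, saloopo

The alternation tracks the last vowel of the stem — -opo when the last vowel of the stem is a rounded vowel (*mo*, *worwugu*, *ipu*); -iki when the last vowel of the stem is an unrounded vowel (*luga*, *bidi*, *ope*).
Since the last vowel of *vise* is /e/ (an unrounded vowel), it takes -iki, giving *viseiki*.
The last vowel of *salo* is /o/, which is a rounded vowel, so the suffix is -opo, giving *saloopo*.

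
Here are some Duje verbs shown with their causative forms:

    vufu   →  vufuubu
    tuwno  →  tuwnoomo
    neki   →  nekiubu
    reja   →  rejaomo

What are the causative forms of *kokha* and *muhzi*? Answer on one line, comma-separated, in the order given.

kokhaomo, muhziubu

The suffix is conditioned by the last vowel: -ubu when the last vowel of the stem is a high vowel (*vufu*, *neki*); -omo when the last vowel of the stem is a non-high vowel (*tuwno*, *reja*).
*kokha*: last vowel = /a/, a non-high vowel → -omo → *kokhaomo*.
Since the last vowel of *muhzi* is /i/ (a high vowel), it takes -ubu, giving *muhziubu*.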